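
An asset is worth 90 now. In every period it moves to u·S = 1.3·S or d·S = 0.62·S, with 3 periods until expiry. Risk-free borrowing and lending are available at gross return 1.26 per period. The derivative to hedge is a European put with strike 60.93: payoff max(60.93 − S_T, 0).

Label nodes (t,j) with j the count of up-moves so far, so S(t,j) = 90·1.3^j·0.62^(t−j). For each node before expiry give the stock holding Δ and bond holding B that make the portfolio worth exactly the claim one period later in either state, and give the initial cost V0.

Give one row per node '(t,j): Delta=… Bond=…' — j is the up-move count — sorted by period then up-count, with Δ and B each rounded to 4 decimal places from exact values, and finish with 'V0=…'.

Under the risk-neutral measure, an up-move has probability p* = (R−d)/(u−d) = 0.9412 and values discount at R = 1.26.
At expiry t=3: V(3,0)=39.4805, V(3,1)=15.9552, V(3,2)=0.0000, V(3,3)=0.0000
Node (2,0) S=34.5960: V=(p*·15.9552+(1−p*)·39.4805)/1.26=13.7611; Δ=(15.9552−39.4805)/(44.9748−21.4495)=-1.0000; B=V−Δ·S=48.3571
Node (2,1) S=72.5400: V=(p*·0.0000+(1−p*)·15.9552)/1.26=0.7449; Δ=(0.0000−15.9552)/(94.3020−44.9748)=-0.3235; B=V−Δ·S=24.2084
Node (2,2) S=152.1000: V=(p*·0.0000+(1−p*)·0.0000)/1.26=0.0000; Δ=(0.0000−0.0000)/(197.7300−94.3020)=0.0000; B=V−Δ·S=0.0000
Node (1,0) S=55.8000: V=(p*·0.7449+(1−p*)·13.7611)/1.26=1.1988; Δ=(0.7449−13.7611)/(72.5400−34.5960)=-0.3430; B=V−Δ·S=20.3404
Node (1,1) S=117.0000: V=(p*·0.0000+(1−p*)·0.7449)/1.26=0.0348; Δ=(0.0000−0.7449)/(152.1000−72.5400)=-0.0094; B=V−Δ·S=1.1302
Node (0,0) S=90.0000: V=(p*·0.0348+(1−p*)·1.1988)/1.26=0.0819; Δ=(0.0348−1.1988)/(117.0000−55.8000)=-0.0190; B=V−Δ·S=1.7938
Root portfolio cost Δ·90+B reproduces V0=0.0819.

(0,0): Delta=-0.0190 Bond=1.7938
(1,0): Delta=-0.3430 Bond=20.3404
(1,1): Delta=-0.0094 Bond=1.1302
(2,0): Delta=-1.0000 Bond=48.3571
(2,1): Delta=-0.3235 Bond=24.2084
(2,2): Delta=0.0000 Bond=0.0000
V0=0.0819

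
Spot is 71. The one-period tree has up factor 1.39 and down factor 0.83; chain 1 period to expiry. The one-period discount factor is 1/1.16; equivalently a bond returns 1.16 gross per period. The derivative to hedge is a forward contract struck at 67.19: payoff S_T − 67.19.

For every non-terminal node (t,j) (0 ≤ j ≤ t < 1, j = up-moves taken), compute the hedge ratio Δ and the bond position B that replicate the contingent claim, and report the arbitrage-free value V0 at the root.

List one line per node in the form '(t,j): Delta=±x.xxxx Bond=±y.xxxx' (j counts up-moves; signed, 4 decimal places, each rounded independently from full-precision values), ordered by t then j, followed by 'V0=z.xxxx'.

The replicating-portfolio and risk-neutral prices coincide; use p* = (1.16−0.83)/(1.39−0.83) = 0.5893 for the latter.
Payoff layer (t=1): V(1,0)=-8.2600, V(1,1)=31.5000
Node (0,0) S=71.0000: V=(p*·31.5000+(1−p*)·-8.2600)/1.16=13.0776; Δ=(31.5000−-8.2600)/(98.6900−58.9300)=1.0000; B=V−Δ·S=-57.9224
Root portfolio cost Δ·71+B reproduces V0=13.0776.

(0,0): Delta=1.0000 Bond=-57.9224
V0=13.0776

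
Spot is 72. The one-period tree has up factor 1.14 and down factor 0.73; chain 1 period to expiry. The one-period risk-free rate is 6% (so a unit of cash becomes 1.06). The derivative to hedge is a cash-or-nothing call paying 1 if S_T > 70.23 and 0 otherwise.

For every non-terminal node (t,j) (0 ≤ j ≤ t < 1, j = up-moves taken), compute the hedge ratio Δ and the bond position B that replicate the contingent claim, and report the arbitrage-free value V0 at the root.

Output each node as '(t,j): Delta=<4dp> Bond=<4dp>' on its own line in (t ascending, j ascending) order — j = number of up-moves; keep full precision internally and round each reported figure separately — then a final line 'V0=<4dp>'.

Under the risk-neutral measure, an up-move has probability p* = (R−d)/(u−d) = 0.8049 and values discount at R = 1.06.
Payoff layer (t=1): V(1,0)=0.0000, V(1,1)=1.0000
(0,0): S=72.0000. Δ = (V_up−V_dn)/(S_up−S_dn) = (1.0000−0.0000)/(82.0800−52.5600) = 0.0339. V = [p*·1.0000 + (1−p*)·0.0000]/1.06 = 0.7593. B = V − Δ·S = -1.6797.
Self-financing check: at every node Δ·S+B equals the discounted successor values.

(0,0): Delta=0.0339 Bond=-1.6797
V0=0.7593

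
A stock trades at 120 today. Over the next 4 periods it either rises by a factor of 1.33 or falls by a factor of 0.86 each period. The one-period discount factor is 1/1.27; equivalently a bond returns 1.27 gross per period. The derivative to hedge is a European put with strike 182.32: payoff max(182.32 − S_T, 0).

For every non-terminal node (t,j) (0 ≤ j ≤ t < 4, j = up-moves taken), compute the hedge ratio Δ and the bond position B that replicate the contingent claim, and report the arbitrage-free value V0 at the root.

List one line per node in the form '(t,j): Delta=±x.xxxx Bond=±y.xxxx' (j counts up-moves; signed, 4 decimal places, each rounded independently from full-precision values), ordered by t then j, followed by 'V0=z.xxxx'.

(0,0): Delta=-0.0850 Bond=11.1639
(1,0): Delta=-0.4118 Bond=47.8997
(1,1): Delta=-0.0541 Bond=9.2433
(2,0): Delta=-1.0000 Bond=113.0386
(2,1): Delta=-0.3561 Bond=53.1927
(2,2): Delta=-0.0255 Bond=5.6725
(3,0): Delta=-1.0000 Bond=143.5591
(3,1): Delta=-1.0000 Bond=143.5591
(3,2): Delta=-0.2952 Bond=56.4322
(3,3): Delta=0.0000 Bond=0.0000
V0=0.9618

Risk-neutral probability p* = (R−d)/(u−d) = (1.27−0.86)/(1.33−0.86) = 0.8723.
At expiry t=4: V(4,0)=116.6790, V(4,1)=80.8055, V(4,2)=25.3266, V(4,3)=0.0000, V(4,4)=0.0000
(3,0): S=76.3267. Δ = (V_up−V_dn)/(S_up−S_dn) = (80.8055−116.6790)/(101.5145−65.6410) = -1.0000. V = [p*·80.8055 + (1−p*)·116.6790]/1.27 = 67.2323. B = V − Δ·S = 143.5591.
(3,1): S=118.0402. Δ = (V_up−V_dn)/(S_up−S_dn) = (25.3266−80.8055)/(156.9934−101.5145) = -1.0000. V = [p*·25.3266 + (1−p*)·80.8055]/1.27 = 25.5189. B = V − Δ·S = 143.5591.
(3,2): S=182.5505. Δ = (V_up−V_dn)/(S_up−S_dn) = (0.0000−25.3266)/(242.7921−156.9934) = -0.2952. V = [p*·0.0000 + (1−p*)·25.3266]/1.27 = 2.5458. B = V − Δ·S = 56.4322.
(3,3): S=282.3164. Δ = (V_up−V_dn)/(S_up−S_dn) = (0.0000−0.0000)/(375.4809−242.7921) = 0.0000. V = [p*·0.0000 + (1−p*)·0.0000]/1.27 = 0.0000. B = V − Δ·S = 0.0000.
(2,0): S=88.7520. Δ = (V_up−V_dn)/(S_up−S_dn) = (25.5189−67.2323)/(118.0402−76.3267) = -1.0000. V = [p*·25.5189 + (1−p*)·67.2323]/1.27 = 24.2866. B = V − Δ·S = 113.0386.
(2,1): S=137.2560. Δ = (V_up−V_dn)/(S_up−S_dn) = (2.5458−25.5189)/(182.5505−118.0402) = -0.3561. V = [p*·2.5458 + (1−p*)·25.5189]/1.27 = 4.3138. B = V − Δ·S = 53.1927.
(2,2): S=212.2680. Δ = (V_up−V_dn)/(S_up−S_dn) = (0.0000−2.5458)/(282.3164−182.5505) = -0.0255. V = [p*·0.0000 + (1−p*)·2.5458]/1.27 = 0.2559. B = V − Δ·S = 5.6725.
(1,0): S=103.2000. Δ = (V_up−V_dn)/(S_up−S_dn) = (4.3138−24.2866)/(137.2560−88.7520) = -0.4118. V = [p*·4.3138 + (1−p*)·24.2866]/1.27 = 5.4044. B = V − Δ·S = 47.8997.
(1,1): S=159.6000. Δ = (V_up−V_dn)/(S_up−S_dn) = (0.2559−4.3138)/(212.2680−137.2560) = -0.0541. V = [p*·0.2559 + (1−p*)·4.3138]/1.27 = 0.6094. B = V − Δ·S = 9.2433.
(0,0): S=120.0000. Δ = (V_up−V_dn)/(S_up−S_dn) = (0.6094−5.4044)/(159.6000−103.2000) = -0.0850. V = [p*·0.6094 + (1−p*)·5.4044]/1.27 = 0.9618. B = V − Δ·S = 11.1639.
Self-financing check: at every node Δ·S+B equals the discounted successor values.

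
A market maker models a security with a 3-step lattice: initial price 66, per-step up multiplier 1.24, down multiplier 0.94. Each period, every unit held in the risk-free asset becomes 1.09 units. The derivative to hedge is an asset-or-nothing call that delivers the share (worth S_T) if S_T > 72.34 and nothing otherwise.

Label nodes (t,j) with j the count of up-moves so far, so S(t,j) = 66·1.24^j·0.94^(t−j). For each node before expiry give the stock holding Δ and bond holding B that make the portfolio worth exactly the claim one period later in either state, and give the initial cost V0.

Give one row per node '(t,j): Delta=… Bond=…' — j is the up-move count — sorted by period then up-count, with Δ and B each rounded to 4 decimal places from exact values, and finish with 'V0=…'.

(0,0): Delta=2.3511 Bond=-115.4017
(1,0): Delta=2.3511 Bond=-125.7879
(1,1): Delta=2.3511 Bond=-125.7879
(2,0): Delta=0.0000 Bond=0.0000
(2,1): Delta=4.1333 Bond=-274.2176
(2,2): Delta=1.0000 Bond=0.0000
V0=39.7689

Under the risk-neutral measure, an up-move has probability p* = (R−d)/(u−d) = 0.5000 and values discount at R = 1.09.
Terminal values V(3,·): V(3,0)=0.0000, V(3,1)=0.0000, V(3,2)=95.3927, V(3,3)=125.8372
Node (2,0) S=58.3176: V=(p*·0.0000+(1−p*)·0.0000)/1.09=0.0000; Δ=(0.0000−0.0000)/(72.3138−54.8185)=0.0000; B=V−Δ·S=0.0000
Node (2,1) S=76.9296: V=(p*·95.3927+(1−p*)·0.0000)/1.09=43.7581; Δ=(95.3927−0.0000)/(95.3927−72.3138)=4.1333; B=V−Δ·S=-274.2176
Node (2,2) S=101.4816: V=(p*·125.8372+(1−p*)·95.3927)/1.09=101.4816; Δ=(125.8372−95.3927)/(125.8372−95.3927)=1.0000; B=V−Δ·S=0.0000
Node (1,0) S=62.0400: V=(p*·43.7581+(1−p*)·0.0000)/1.09=20.0725; Δ=(43.7581−0.0000)/(76.9296−58.3176)=2.3511; B=V−Δ·S=-125.7879
Node (1,1) S=81.8400: V=(p*·101.4816+(1−p*)·43.7581)/1.09=66.6237; Δ=(101.4816−43.7581)/(101.4816−76.9296)=2.3511; B=V−Δ·S=-125.7879
Node (0,0) S=66.0000: V=(p*·66.6237+(1−p*)·20.0725)/1.09=39.7689; Δ=(66.6237−20.0725)/(81.8400−62.0400)=2.3511; B=V−Δ·S=-115.4017
Self-financing check: at every node Δ·S+B equals the discounted successor values.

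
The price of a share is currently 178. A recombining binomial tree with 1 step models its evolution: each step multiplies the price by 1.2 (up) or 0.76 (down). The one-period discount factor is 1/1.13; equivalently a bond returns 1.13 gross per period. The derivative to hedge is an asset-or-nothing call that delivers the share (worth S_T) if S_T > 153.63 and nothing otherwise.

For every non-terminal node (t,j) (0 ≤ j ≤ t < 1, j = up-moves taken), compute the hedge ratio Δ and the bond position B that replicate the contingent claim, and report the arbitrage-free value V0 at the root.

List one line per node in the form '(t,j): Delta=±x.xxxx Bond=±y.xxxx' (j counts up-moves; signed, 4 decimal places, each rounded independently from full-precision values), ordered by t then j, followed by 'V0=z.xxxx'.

Under the risk-neutral measure, an up-move has probability p* = (R−d)/(u−d) = 0.8409 and values discount at R = 1.13.
Terminal payoffs: V(1,0)=0.0000, V(1,1)=213.6000
Node (0,0) S=178.0000: V=(p*·213.6000+(1−p*)·0.0000)/1.13=158.9541; Δ=(213.6000−0.0000)/(213.6000−135.2800)=2.7273; B=V−Δ·S=-326.5004
The time-0 hedge costs 158.9541, which is the no-arbitrage price.

(0,0): Delta=2.7273 Bond=-326.5004
V0=158.9541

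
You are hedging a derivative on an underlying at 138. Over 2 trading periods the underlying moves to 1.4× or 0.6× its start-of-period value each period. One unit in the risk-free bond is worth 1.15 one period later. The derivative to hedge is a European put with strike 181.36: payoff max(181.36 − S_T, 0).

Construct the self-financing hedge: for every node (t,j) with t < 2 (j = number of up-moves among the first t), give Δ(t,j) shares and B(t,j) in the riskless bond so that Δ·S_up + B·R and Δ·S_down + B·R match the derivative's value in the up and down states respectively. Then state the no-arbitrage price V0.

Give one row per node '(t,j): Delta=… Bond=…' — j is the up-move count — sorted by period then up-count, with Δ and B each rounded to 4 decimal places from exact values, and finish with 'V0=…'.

(0,0): Delta=-0.5174 Bond=102.3875
(1,0): Delta=-1.0000 Bond=157.7043
(1,1): Delta=-0.4234 Bond=99.5826
V0=30.9853

No-arbitrage ⇒ martingale measure with p* = (R−d)/(u−d) = 0.6875.
Terminal payoffs: V(2,0)=131.6800, V(2,1)=65.4400, V(2,2)=0.0000
(1,0): S=82.8000. Δ = (V_up−V_dn)/(S_up−S_dn) = (65.4400−131.6800)/(115.9200−49.6800) = -1.0000. V = [p*·65.4400 + (1−p*)·131.6800]/1.15 = 74.9043. B = V − Δ·S = 157.7043.
(1,1): S=193.2000. Δ = (V_up−V_dn)/(S_up−S_dn) = (0.0000−65.4400)/(270.4800−115.9200) = -0.4234. V = [p*·0.0000 + (1−p*)·65.4400]/1.15 = 17.7826. B = V − Δ·S = 99.5826.
(0,0): S=138.0000. Δ = (V_up−V_dn)/(S_up−S_dn) = (17.7826−74.9043)/(193.2000−82.8000) = -0.5174. V = [p*·17.7826 + (1−p*)·74.9043]/1.15 = 30.9853. B = V − Δ·S = 102.3875.
Check: Δ(0,0)·S0 + B(0,0) = 30.9853 = V0.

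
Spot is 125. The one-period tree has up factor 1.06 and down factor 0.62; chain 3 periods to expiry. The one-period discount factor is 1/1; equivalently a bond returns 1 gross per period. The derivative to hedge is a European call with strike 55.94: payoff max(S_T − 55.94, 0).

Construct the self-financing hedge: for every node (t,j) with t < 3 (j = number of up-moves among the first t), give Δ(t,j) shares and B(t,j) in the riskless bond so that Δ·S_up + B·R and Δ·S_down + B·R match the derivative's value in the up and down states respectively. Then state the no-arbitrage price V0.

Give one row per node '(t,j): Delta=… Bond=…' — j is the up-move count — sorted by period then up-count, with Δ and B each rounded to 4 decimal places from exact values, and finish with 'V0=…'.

(0,0): Delta=0.9714 Bond=-52.0587
(1,0): Delta=0.7886 Bond=-37.8944
(1,1): Delta=0.9883 Bond=-54.2951
(2,0): Delta=0.0000 Bond=0.0000
(2,1): Delta=0.8615 Bond=-43.8777
(2,2): Delta=1.0000 Bond=-55.9400
V0=69.3675

No-arbitrage ⇒ martingale measure with p* = (R−d)/(u−d) = 0.8636.
Payoff layer (t=3): V(3,0)=0.0000, V(3,1)=0.0000, V(3,2)=31.1390, V(3,3)=92.9370
  t=2,j=0: stock 48.0500 → up 50.9330 (V=0.0000), down 29.7910 (V=0.0000). Price 0.0000; hedge Δ=0.0000, bond B=0.0000.
  t=2,j=1: stock 82.1500 → up 87.0790 (V=31.1390), down 50.9330 (V=0.0000). Price 26.8928; hedge Δ=0.8615, bond B=-43.8777.
  t=2,j=2: stock 140.4500 → up 148.8770 (V=92.9370), down 87.0790 (V=31.1390). Price 84.5100; hedge Δ=1.0000, bond B=-55.9400.
  t=1,j=0: stock 77.5000 → up 82.1500 (V=26.8928), down 48.0500 (V=0.0000). Price 23.2256; hedge Δ=0.7886, bond B=-37.8944.
  t=1,j=1: stock 132.5000 → up 140.4500 (V=84.5100), down 82.1500 (V=26.8928). Price 76.6531; hedge Δ=0.9883, bond B=-54.2951.
  t=0,j=0: stock 125.0000 → up 132.5000 (V=76.6531), down 77.5000 (V=23.2256). Price 69.3675; hedge Δ=0.9714, bond B=-52.0587.
Check: Δ(0,0)·S0 + B(0,0) = 69.3675 = V0.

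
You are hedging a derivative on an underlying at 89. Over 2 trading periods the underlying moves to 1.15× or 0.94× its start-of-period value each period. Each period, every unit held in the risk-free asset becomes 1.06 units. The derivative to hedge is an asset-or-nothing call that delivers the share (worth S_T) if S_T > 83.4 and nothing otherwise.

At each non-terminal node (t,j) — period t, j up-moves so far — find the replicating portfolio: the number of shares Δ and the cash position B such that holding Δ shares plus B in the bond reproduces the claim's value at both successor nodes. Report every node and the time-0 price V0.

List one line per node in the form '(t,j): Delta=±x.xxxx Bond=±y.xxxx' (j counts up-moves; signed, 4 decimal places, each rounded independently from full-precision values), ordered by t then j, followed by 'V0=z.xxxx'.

(0,0): Delta=2.7012 Bond=-164.2615
(1,0): Delta=5.4762 Bond=-406.2734
(1,1): Delta=1.0000 Bond=0.0000
V0=76.1448

Under the risk-neutral measure, an up-move has probability p* = (R−d)/(u−d) = 0.5714 and values discount at R = 1.06.
Payoff layer (t=2): V(2,0)=0.0000, V(2,1)=96.2090, V(2,2)=117.7025
Node (1,0) S=83.6600: V=(p*·96.2090+(1−p*)·0.0000)/1.06=51.8647; Δ=(96.2090−0.0000)/(96.2090−78.6404)=5.4762; B=V−Δ·S=-406.2734
Node (1,1) S=102.3500: V=(p*·117.7025+(1−p*)·96.2090)/1.06=102.3500; Δ=(117.7025−96.2090)/(117.7025−96.2090)=1.0000; B=V−Δ·S=0.0000
Node (0,0) S=89.0000: V=(p*·102.3500+(1−p*)·51.8647)/1.06=76.1448; Δ=(102.3500−51.8647)/(102.3500−83.6600)=2.7012; B=V−Δ·S=-164.2615
Self-financing check: at every node Δ·S+B equals the discounted successor values.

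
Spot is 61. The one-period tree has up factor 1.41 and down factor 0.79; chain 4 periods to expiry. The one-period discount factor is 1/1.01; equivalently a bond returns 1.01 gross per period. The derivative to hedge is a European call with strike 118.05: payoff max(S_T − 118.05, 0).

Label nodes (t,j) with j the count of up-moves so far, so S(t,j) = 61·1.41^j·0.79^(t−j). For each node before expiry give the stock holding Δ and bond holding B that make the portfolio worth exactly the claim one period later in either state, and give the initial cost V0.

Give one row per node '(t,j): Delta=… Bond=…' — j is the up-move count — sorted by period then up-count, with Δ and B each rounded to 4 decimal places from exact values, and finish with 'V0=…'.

Since d<R<u, set p* = (R−d)/(u−d) = 0.3548; price each node as the discounted p*-expectation of its children.
Terminal payoffs: V(4,0)=0.0000, V(4,1)=0.0000, V(4,2)=0.0000, V(4,3)=17.0372, V(4,4)=123.0550
(3,0): S=30.0754. Δ = (V_up−V_dn)/(S_up−S_dn) = (0.0000−0.0000)/(42.4063−23.7595) = 0.0000. V = [p*·0.0000 + (1−p*)·0.0000]/1.01 = 0.0000. B = V − Δ·S = 0.0000.
(3,1): S=53.6788. Δ = (V_up−V_dn)/(S_up−S_dn) = (0.0000−0.0000)/(75.6872−42.4063) = 0.0000. V = [p*·0.0000 + (1−p*)·0.0000]/1.01 = 0.0000. B = V − Δ·S = 0.0000.
(3,2): S=95.8065. Δ = (V_up−V_dn)/(S_up−S_dn) = (17.0372−0.0000)/(135.0872−75.6872) = 0.2868. V = [p*·17.0372 + (1−p*)·0.0000]/1.01 = 5.9856. B = V − Δ·S = -21.4938.
(3,3): S=170.9965. Δ = (V_up−V_dn)/(S_up−S_dn) = (123.0550−17.0372)/(241.1050−135.0872) = 1.0000. V = [p*·123.0550 + (1−p*)·17.0372]/1.01 = 54.1153. B = V − Δ·S = -116.8812.
(2,0): S=38.0701. Δ = (V_up−V_dn)/(S_up−S_dn) = (0.0000−0.0000)/(53.6788−30.0754) = 0.0000. V = [p*·0.0000 + (1−p*)·0.0000]/1.01 = 0.0000. B = V − Δ·S = 0.0000.
(2,1): S=67.9479. Δ = (V_up−V_dn)/(S_up−S_dn) = (5.9856−0.0000)/(95.8065−53.6788) = 0.1421. V = [p*·5.9856 + (1−p*)·0.0000]/1.01 = 2.1029. B = V − Δ·S = -7.5513.
(2,2): S=121.2741. Δ = (V_up−V_dn)/(S_up−S_dn) = (54.1153−5.9856)/(170.9965−95.8065) = 0.6401. V = [p*·54.1153 + (1−p*)·5.9856]/1.01 = 22.8355. B = V − Δ·S = -54.7930.
(1,0): S=48.1900. Δ = (V_up−V_dn)/(S_up−S_dn) = (2.1029−0.0000)/(67.9479−38.0701) = 0.0704. V = [p*·2.1029 + (1−p*)·0.0000]/1.01 = 0.7388. B = V − Δ·S = -2.6530.
(1,1): S=86.0100. Δ = (V_up−V_dn)/(S_up−S_dn) = (22.8355−2.1029)/(121.2741−67.9479) = 0.3888. V = [p*·22.8355 + (1−p*)·2.1029]/1.01 = 9.3660. B = V − Δ·S = -24.0738.
(0,0): S=61.0000. Δ = (V_up−V_dn)/(S_up−S_dn) = (9.3660−0.7388)/(86.0100−48.1900) = 0.2281. V = [p*·9.3660 + (1−p*)·0.7388]/1.01 = 3.7624. B = V − Δ·S = -10.1524.
Each (Δ,B) replicates both successor values, so the strategy is self-financing and V0 is arbitrage-free.

(0,0): Delta=0.2281 Bond=-10.1524
(1,0): Delta=0.0704 Bond=-2.6530
(1,1): Delta=0.3888 Bond=-24.0738
(2,0): Delta=0.0000 Bond=0.0000
(2,1): Delta=0.1421 Bond=-7.5513
(2,2): Delta=0.6401 Bond=-54.7930
(3,0): Delta=0.0000 Bond=0.0000
(3,1): Delta=0.0000 Bond=0.0000
(3,2): Delta=0.2868 Bond=-21.4938
(3,3): Delta=1.0000 Bond=-116.8812
V0=3.7624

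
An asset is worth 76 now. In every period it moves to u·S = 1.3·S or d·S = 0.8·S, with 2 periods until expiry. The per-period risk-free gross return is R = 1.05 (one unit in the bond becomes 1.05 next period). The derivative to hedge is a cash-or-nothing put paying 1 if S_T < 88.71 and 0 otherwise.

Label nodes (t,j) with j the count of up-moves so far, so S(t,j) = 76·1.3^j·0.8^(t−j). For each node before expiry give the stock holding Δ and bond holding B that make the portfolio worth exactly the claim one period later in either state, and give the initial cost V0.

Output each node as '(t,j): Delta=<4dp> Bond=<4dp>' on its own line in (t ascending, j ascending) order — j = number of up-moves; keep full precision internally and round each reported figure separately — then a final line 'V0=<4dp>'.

Risk-neutral probability p* = (R−d)/(u−d) = (1.05−0.8)/(1.3−0.8) = 0.5000.
Terminal payoffs: V(2,0)=1.0000, V(2,1)=1.0000, V(2,2)=0.0000
  t=1,j=0: stock 60.8000 → up 79.0400 (V=1.0000), down 48.6400 (V=1.0000). Price 0.9524; hedge Δ=0.0000, bond B=0.9524.
  t=1,j=1: stock 98.8000 → up 128.4400 (V=0.0000), down 79.0400 (V=1.0000). Price 0.4762; hedge Δ=-0.0202, bond B=2.4762.
  t=0,j=0: stock 76.0000 → up 98.8000 (V=0.4762), down 60.8000 (V=0.9524). Price 0.6803; hedge Δ=-0.0125, bond B=1.6327.
Check: Δ(0,0)·S0 + B(0,0) = 0.6803 = V0.

(0,0): Delta=-0.0125 Bond=1.6327
(1,0): Delta=0.0000 Bond=0.9524
(1,1): Delta=-0.0202 Bond=2.4762
V0=0.6803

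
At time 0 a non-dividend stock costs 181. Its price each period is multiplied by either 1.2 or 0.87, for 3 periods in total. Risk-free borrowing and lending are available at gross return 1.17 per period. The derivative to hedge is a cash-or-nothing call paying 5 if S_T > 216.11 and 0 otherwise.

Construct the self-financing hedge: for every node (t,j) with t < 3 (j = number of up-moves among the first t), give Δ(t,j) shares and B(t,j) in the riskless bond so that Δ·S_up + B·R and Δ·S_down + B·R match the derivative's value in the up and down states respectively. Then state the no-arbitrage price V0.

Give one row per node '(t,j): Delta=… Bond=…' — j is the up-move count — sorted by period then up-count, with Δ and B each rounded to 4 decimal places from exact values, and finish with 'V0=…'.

(0,0): Delta=0.0101 Bond=1.2197
(1,0): Delta=0.0748 Bond=-8.7541
(1,1): Delta=0.0054 Bond=2.4451
(2,0): Delta=0.0000 Bond=0.0000
(2,1): Delta=0.0802 Bond=-11.2665
(2,2): Delta=0.0000 Bond=4.2735
V0=3.0491

Since d<R<u, set p* = (R−d)/(u−d) = 0.9091; price each node as the discounted p*-expectation of its children.
Terminal payoffs: V(3,0)=0.0000, V(3,1)=0.0000, V(3,2)=5.0000, V(3,3)=5.0000
Node (2,0) S=136.9989: V=(p*·0.0000+(1−p*)·0.0000)/1.17=0.0000; Δ=(0.0000−0.0000)/(164.3987−119.1890)=0.0000; B=V−Δ·S=0.0000
Node (2,1) S=188.9640: V=(p*·5.0000+(1−p*)·0.0000)/1.17=3.8850; Δ=(5.0000−0.0000)/(226.7568−164.3987)=0.0802; B=V−Δ·S=-11.2665
Node (2,2) S=260.6400: V=(p*·5.0000+(1−p*)·5.0000)/1.17=4.2735; Δ=(5.0000−5.0000)/(312.7680−226.7568)=0.0000; B=V−Δ·S=4.2735
Node (1,0) S=157.4700: V=(p*·3.8850+(1−p*)·0.0000)/1.17=3.0187; Δ=(3.8850−0.0000)/(188.9640−136.9989)=0.0748; B=V−Δ·S=-8.7541
Node (1,1) S=217.2000: V=(p*·4.2735+(1−p*)·3.8850)/1.17=3.6224; Δ=(4.2735−3.8850)/(260.6400−188.9640)=0.0054; B=V−Δ·S=2.4451
Node (0,0) S=181.0000: V=(p*·3.6224+(1−p*)·3.0187)/1.17=3.0491; Δ=(3.6224−3.0187)/(217.2000−157.4700)=0.0101; B=V−Δ·S=1.2197
The time-0 hedge costs 3.0491, which is the no-arbitrage price.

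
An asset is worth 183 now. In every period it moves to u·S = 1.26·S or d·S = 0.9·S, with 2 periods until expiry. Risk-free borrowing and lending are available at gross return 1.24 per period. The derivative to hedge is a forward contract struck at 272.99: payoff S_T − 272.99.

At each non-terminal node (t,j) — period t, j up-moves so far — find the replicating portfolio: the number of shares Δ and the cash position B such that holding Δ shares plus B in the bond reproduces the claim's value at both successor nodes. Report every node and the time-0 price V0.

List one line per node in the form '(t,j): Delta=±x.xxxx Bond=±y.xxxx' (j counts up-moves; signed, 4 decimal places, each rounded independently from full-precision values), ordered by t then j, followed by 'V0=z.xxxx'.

(0,0): Delta=1.0000 Bond=-177.5429
(1,0): Delta=1.0000 Bond=-220.1532
(1,1): Delta=1.0000 Bond=-220.1532
V0=5.4571

Since d<R<u, set p* = (R−d)/(u−d) = 0.9444; price each node as the discounted p*-expectation of its children.
Terminal values V(2,·): V(2,0)=-124.7600, V(2,1)=-65.4680, V(2,2)=17.5408
(1,0): S=164.7000. Δ = (V_up−V_dn)/(S_up−S_dn) = (-65.4680−-124.7600)/(207.5220−148.2300) = 1.0000. V = [p*·-65.4680 + (1−p*)·-124.7600]/1.24 = -55.4532. B = V − Δ·S = -220.1532.
(1,1): S=230.5800. Δ = (V_up−V_dn)/(S_up−S_dn) = (17.5408−-65.4680)/(290.5308−207.5220) = 1.0000. V = [p*·17.5408 + (1−p*)·-65.4680]/1.24 = 10.4268. B = V − Δ·S = -220.1532.
(0,0): S=183.0000. Δ = (V_up−V_dn)/(S_up−S_dn) = (10.4268−-55.4532)/(230.5800−164.7000) = 1.0000. V = [p*·10.4268 + (1−p*)·-55.4532]/1.24 = 5.4571. B = V − Δ·S = -177.5429.
Each (Δ,B) replicates both successor values, so the strategy is self-financing and V0 is arbitrage-free.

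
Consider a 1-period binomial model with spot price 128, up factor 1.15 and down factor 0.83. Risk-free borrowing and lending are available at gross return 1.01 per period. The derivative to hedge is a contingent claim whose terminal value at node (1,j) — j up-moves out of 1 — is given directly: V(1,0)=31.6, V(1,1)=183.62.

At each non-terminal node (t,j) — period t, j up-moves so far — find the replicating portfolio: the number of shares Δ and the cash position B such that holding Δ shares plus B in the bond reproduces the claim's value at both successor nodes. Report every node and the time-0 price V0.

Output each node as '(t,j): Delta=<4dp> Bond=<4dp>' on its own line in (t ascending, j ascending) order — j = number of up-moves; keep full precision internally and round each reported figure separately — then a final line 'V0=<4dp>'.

(0,0): Delta=3.7114 Bond=-359.1108
V0=115.9517

No-arbitrage ⇒ martingale measure with p* = (R−d)/(u−d) = 0.5625.
At expiry t=1: V(1,0)=31.6000, V(1,1)=183.6200
(0,0): S=128.0000. Δ = (V_up−V_dn)/(S_up−S_dn) = (183.6200−31.6000)/(147.2000−106.2400) = 3.7114. V = [p*·183.6200 + (1−p*)·31.6000]/1.01 = 115.9517. B = V − Δ·S = -359.1108.
Each (Δ,B) replicates both successor values, so the strategy is self-financing and V0 is arbitrage-free.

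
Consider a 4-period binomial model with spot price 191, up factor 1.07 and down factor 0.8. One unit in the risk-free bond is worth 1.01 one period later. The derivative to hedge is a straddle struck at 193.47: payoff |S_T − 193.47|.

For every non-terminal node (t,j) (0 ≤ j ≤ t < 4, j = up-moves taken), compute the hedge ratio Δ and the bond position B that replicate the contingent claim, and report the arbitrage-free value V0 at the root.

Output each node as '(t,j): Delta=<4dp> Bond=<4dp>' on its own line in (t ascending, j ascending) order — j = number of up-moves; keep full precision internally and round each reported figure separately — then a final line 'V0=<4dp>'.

(0,0): Delta=0.0076 Bond=33.4844
(1,0): Delta=-1.0000 Bond=187.7801
(1,1): Delta=0.2228 Bond=-10.1695
(2,0): Delta=-1.0000 Bond=189.6579
(2,1): Delta=-1.0000 Bond=189.6579
(2,2): Delta=0.4841 Bond=-67.3938
(3,0): Delta=-1.0000 Bond=191.5545
(3,1): Delta=-1.0000 Bond=191.5545
(3,2): Delta=-1.0000 Bond=191.5545
(3,3): Delta=0.8011 Bond=-142.2455
V0=34.9354

Under the risk-neutral measure, an up-move has probability p* = (R−d)/(u−d) = 0.7778 and values discount at R = 1.01.
Terminal payoffs: V(4,0)=115.2364, V(4,1)=88.8326, V(4,2)=53.5174, V(4,3)=6.2834, V(4,4)=56.8920
(3,0): S=97.7920. Δ = (V_up−V_dn)/(S_up−S_dn) = (88.8326−115.2364)/(104.6374−78.2336) = -1.0000. V = [p*·88.8326 + (1−p*)·115.2364]/1.01 = 93.7625. B = V − Δ·S = 191.5545.
(3,1): S=130.7968. Δ = (V_up−V_dn)/(S_up−S_dn) = (53.5174−88.8326)/(139.9526−104.6374) = -1.0000. V = [p*·53.5174 + (1−p*)·88.8326]/1.01 = 60.7577. B = V − Δ·S = 191.5545.
(3,2): S=174.9407. Δ = (V_up−V_dn)/(S_up−S_dn) = (6.2834−53.5174)/(187.1866−139.9526) = -1.0000. V = [p*·6.2834 + (1−p*)·53.5174]/1.01 = 16.6137. B = V − Δ·S = 191.5545.
(3,3): S=233.9832. Δ = (V_up−V_dn)/(S_up−S_dn) = (56.8920−6.2834)/(250.3620−187.1866) = 0.8011. V = [p*·56.8920 + (1−p*)·6.2834]/1.01 = 45.1937. B = V − Δ·S = -142.2455.
(2,0): S=122.2400. Δ = (V_up−V_dn)/(S_up−S_dn) = (60.7577−93.7625)/(130.7968−97.7920) = -1.0000. V = [p*·60.7577 + (1−p*)·93.7625]/1.01 = 67.4179. B = V − Δ·S = 189.6579.
(2,1): S=163.4960. Δ = (V_up−V_dn)/(S_up−S_dn) = (16.6137−60.7577)/(174.9407−130.7968) = -1.0000. V = [p*·16.6137 + (1−p*)·60.7577]/1.01 = 26.1619. B = V − Δ·S = 189.6579.
(2,2): S=218.6759. Δ = (V_up−V_dn)/(S_up−S_dn) = (45.1937−16.6137)/(233.9832−174.9407) = 0.4841. V = [p*·45.1937 + (1−p*)·16.6137]/1.01 = 38.4580. B = V − Δ·S = -67.3938.
(1,0): S=152.8000. Δ = (V_up−V_dn)/(S_up−S_dn) = (26.1619−67.4179)/(163.4960−122.2400) = -1.0000. V = [p*·26.1619 + (1−p*)·67.4179]/1.01 = 34.9801. B = V − Δ·S = 187.7801.
(1,1): S=204.3700. Δ = (V_up−V_dn)/(S_up−S_dn) = (38.4580−26.1619)/(218.6759−163.4960) = 0.2228. V = [p*·38.4580 + (1−p*)·26.1619]/1.01 = 35.3718. B = V − Δ·S = -10.1695.
(0,0): S=191.0000. Δ = (V_up−V_dn)/(S_up−S_dn) = (35.3718−34.9801)/(204.3700−152.8000) = 0.0076. V = [p*·35.3718 + (1−p*)·34.9801]/1.01 = 34.9354. B = V − Δ·S = 33.4844.
Check: Δ(0,0)·S0 + B(0,0) = 34.9354 = V0.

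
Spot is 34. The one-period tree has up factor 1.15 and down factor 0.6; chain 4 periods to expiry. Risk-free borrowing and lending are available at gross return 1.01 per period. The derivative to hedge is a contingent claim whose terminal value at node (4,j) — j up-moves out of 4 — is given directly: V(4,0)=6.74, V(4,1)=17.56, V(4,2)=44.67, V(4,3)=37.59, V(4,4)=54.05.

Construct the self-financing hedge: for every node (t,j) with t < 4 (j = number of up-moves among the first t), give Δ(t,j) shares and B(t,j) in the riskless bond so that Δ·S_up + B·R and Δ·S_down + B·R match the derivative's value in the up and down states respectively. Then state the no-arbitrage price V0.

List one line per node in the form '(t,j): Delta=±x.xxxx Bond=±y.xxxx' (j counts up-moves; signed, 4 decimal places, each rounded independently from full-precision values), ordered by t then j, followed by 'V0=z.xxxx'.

Since d<R<u, set p* = (R−d)/(u−d) = 0.7455; price each node as the discounted p*-expectation of its children.
Payoff layer (t=4): V(4,0)=6.7400, V(4,1)=17.5600, V(4,2)=44.6700, V(4,3)=37.5900, V(4,4)=54.0500
(3,0): S=7.3440. Δ = (V_up−V_dn)/(S_up−S_dn) = (17.5600−6.7400)/(8.4456−4.4064) = 2.6787. V = [p*·17.5600 + (1−p*)·6.7400]/1.01 = 14.6592. B = V − Δ·S = -5.0135.
(3,1): S=14.0760. Δ = (V_up−V_dn)/(S_up−S_dn) = (44.6700−17.5600)/(16.1874−8.4456) = 3.5018. V = [p*·44.6700 + (1−p*)·17.5600]/1.01 = 37.3953. B = V − Δ·S = -11.8956.
(3,2): S=26.9790. Δ = (V_up−V_dn)/(S_up−S_dn) = (37.5900−44.6700)/(31.0258−16.1874) = -0.4771. V = [p*·37.5900 + (1−p*)·44.6700]/1.01 = 39.0022. B = V − Δ·S = 51.8749.
(3,3): S=51.7097. Δ = (V_up−V_dn)/(S_up−S_dn) = (54.0500−37.5900)/(59.4662−31.0258) = 0.5788. V = [p*·54.0500 + (1−p*)·37.5900]/1.01 = 49.3665. B = V − Δ·S = 19.4392.
(2,0): S=12.2400. Δ = (V_up−V_dn)/(S_up−S_dn) = (37.3953−14.6592)/(14.0760−7.3440) = 3.3773. V = [p*·37.3953 + (1−p*)·14.6592]/1.01 = 31.2950. B = V − Δ·S = -10.0434.
(2,1): S=23.4600. Δ = (V_up−V_dn)/(S_up−S_dn) = (39.0022−37.3953)/(26.9790−14.0760) = 0.1245. V = [p*·39.0022 + (1−p*)·37.3953]/1.01 = 38.2110. B = V − Δ·S = 35.2895.
(2,2): S=44.9650. Δ = (V_up−V_dn)/(S_up−S_dn) = (49.3665−39.0022)/(51.7097−26.9790) = 0.4191. V = [p*·49.3665 + (1−p*)·39.0022]/1.01 = 46.2657. B = V − Δ·S = 27.4214.
(1,0): S=20.4000. Δ = (V_up−V_dn)/(S_up−S_dn) = (38.2110−31.2950)/(23.4600−12.2400) = 0.6164. V = [p*·38.2110 + (1−p*)·31.2950]/1.01 = 36.0897. B = V − Δ·S = 23.5151.
(1,1): S=39.1000. Δ = (V_up−V_dn)/(S_up−S_dn) = (46.2657−38.2110)/(44.9650−23.4600) = 0.3745. V = [p*·46.2657 + (1−p*)·38.2110]/1.01 = 43.7776. B = V − Δ·S = 29.1328.
(0,0): S=34.0000. Δ = (V_up−V_dn)/(S_up−S_dn) = (43.7776−36.0897)/(39.1000−20.4000) = 0.4111. V = [p*·43.7776 + (1−p*)·36.0897]/1.01 = 41.4066. B = V − Δ·S = 27.4286.
Root portfolio cost Δ·34+B reproduces V0=41.4066.

(0,0): Delta=0.4111 Bond=27.4286
(1,0): Delta=0.6164 Bond=23.5151
(1,1): Delta=0.3745 Bond=29.1328
(2,0): Delta=3.3773 Bond=-10.0434
(2,1): Delta=0.1245 Bond=35.2895
(2,2): Delta=0.4191 Bond=27.4214
(3,0): Delta=2.6787 Bond=-5.0135
(3,1): Delta=3.5018 Bond=-11.8956
(3,2): Delta=-0.4771 Bond=51.8749
(3,3): Delta=0.5788 Bond=19.4392
V0=41.4066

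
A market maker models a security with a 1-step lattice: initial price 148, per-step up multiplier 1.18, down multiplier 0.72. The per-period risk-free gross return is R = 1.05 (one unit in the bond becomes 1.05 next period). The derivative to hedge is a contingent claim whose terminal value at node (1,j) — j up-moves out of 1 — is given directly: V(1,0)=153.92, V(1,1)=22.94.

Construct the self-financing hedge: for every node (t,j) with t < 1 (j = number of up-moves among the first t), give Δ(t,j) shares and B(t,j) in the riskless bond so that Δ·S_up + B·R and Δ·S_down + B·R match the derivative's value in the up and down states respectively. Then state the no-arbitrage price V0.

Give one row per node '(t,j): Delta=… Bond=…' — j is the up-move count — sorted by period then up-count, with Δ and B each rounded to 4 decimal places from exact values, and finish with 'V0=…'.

(0,0): Delta=-1.9239 Bond=341.8402
V0=57.1010

Since d<R<u, set p* = (R−d)/(u−d) = 0.7174; price each node as the discounted p*-expectation of its children.
Terminal values V(1,·): V(1,0)=153.9200, V(1,1)=22.9400
Node (0,0) S=148.0000: V=(p*·22.9400+(1−p*)·153.9200)/1.05=57.1010; Δ=(22.9400−153.9200)/(174.6400−106.5600)=-1.9239; B=V−Δ·S=341.8402
Self-financing check: at every node Δ·S+B equals the discounted successor values.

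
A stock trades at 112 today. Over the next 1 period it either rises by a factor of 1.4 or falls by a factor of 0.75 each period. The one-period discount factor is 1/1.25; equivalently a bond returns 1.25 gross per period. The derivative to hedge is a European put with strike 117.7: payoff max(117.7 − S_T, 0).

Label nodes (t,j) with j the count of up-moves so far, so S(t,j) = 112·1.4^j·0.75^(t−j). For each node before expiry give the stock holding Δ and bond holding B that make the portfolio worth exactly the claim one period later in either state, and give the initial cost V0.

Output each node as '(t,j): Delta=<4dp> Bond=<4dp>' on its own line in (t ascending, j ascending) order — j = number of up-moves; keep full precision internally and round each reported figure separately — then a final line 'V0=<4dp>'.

No-arbitrage ⇒ martingale measure with p* = (R−d)/(u−d) = 0.7692.
Terminal payoffs: V(1,0)=33.7000, V(1,1)=0.0000
  t=0,j=0: stock 112.0000 → up 156.8000 (V=0.0000), down 84.0000 (V=33.7000). Price 6.2215; hedge Δ=-0.4629, bond B=58.0677.
Check: Δ(0,0)·S0 + B(0,0) = 6.2215 = V0.

(0,0): Delta=-0.4629 Bond=58.0677
V0=6.2215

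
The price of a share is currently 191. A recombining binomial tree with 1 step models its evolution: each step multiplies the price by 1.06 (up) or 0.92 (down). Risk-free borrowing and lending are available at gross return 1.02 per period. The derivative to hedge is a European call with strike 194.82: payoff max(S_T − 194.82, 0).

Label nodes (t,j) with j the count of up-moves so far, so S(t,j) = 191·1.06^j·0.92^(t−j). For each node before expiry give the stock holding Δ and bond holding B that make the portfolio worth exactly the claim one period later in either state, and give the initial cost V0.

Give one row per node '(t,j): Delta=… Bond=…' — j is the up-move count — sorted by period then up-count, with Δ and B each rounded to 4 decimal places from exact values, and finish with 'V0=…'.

(0,0): Delta=0.2857 Bond=-49.2213
V0=5.3501

Risk-neutral probability p* = (R−d)/(u−d) = (1.02−0.92)/(1.06−0.92) = 0.7143.
At expiry t=1: V(1,0)=0.0000, V(1,1)=7.6400
(0,0): S=191.0000. Δ = (V_up−V_dn)/(S_up−S_dn) = (7.6400−0.0000)/(202.4600−175.7200) = 0.2857. V = [p*·7.6400 + (1−p*)·0.0000]/1.02 = 5.3501. B = V − Δ·S = -49.2213.
Each (Δ,B) replicates both successor values, so the strategy is self-financing and V0 is arbitrage-free.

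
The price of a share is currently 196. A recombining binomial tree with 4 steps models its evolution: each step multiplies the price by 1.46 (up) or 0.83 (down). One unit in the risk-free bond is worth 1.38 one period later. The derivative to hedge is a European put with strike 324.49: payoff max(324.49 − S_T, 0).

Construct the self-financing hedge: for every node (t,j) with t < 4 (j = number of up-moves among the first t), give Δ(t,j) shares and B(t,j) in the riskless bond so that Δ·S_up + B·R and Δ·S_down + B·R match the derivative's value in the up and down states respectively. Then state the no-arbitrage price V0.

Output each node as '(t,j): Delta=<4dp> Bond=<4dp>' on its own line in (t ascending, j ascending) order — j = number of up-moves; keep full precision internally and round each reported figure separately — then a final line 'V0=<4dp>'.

Under the risk-neutral measure, an up-move has probability p* = (R−d)/(u−d) = 0.8730 and values discount at R = 1.38.
Terminal values V(4,·): V(4,0)=231.4717, V(4,1)=160.8674, V(4,2)=36.6720, V(4,3)=0.0000, V(4,4)=0.0000
Node (3,0) S=112.0703: V=(p*·160.8674+(1−p*)·231.4717)/1.38=123.0674; Δ=(160.8674−231.4717)/(163.6226−93.0183)=-1.0000; B=V−Δ·S=235.1377
Node (3,1) S=197.1356: V=(p*·36.6720+(1−p*)·160.8674)/1.38=38.0021; Δ=(36.6720−160.8674)/(287.8180−163.6226)=-1.0000; B=V−Δ·S=235.1377
Node (3,2) S=346.7687: V=(p*·0.0000+(1−p*)·36.6720)/1.38=3.3745; Δ=(0.0000−36.6720)/(506.2823−287.8180)=-0.1679; B=V−Δ·S=61.5840
Node (3,3) S=609.9787: V=(p*·0.0000+(1−p*)·0.0000)/1.38=0.0000; Δ=(0.0000−0.0000)/(890.5688−506.2823)=0.0000; B=V−Δ·S=0.0000
Node (2,0) S=135.0244: V=(p*·38.0021+(1−p*)·123.0674)/1.38=35.3652; Δ=(38.0021−123.0674)/(197.1356−112.0703)=-1.0000; B=V−Δ·S=170.3896
Node (2,1) S=237.5128: V=(p*·3.3745+(1−p*)·38.0021)/1.38=5.6316; Δ=(3.3745−38.0021)/(346.7687−197.1356)=-0.2314; B=V−Δ·S=60.5960
Node (2,2) S=417.7936: V=(p*·0.0000+(1−p*)·3.3745)/1.38=0.3105; Δ=(0.0000−3.3745)/(609.9787−346.7687)=-0.0128; B=V−Δ·S=5.6668
Node (1,0) S=162.6800: V=(p*·5.6316+(1−p*)·35.3652)/1.38=6.8169; Δ=(5.6316−35.3652)/(237.5128−135.0244)=-0.2901; B=V−Δ·S=54.0131
Node (1,1) S=286.1600: V=(p*·0.3105+(1−p*)·5.6316)/1.38=0.7146; Δ=(0.3105−5.6316)/(417.7936−237.5128)=-0.0295; B=V−Δ·S=9.1608
Node (0,0) S=196.0000: V=(p*·0.7146+(1−p*)·6.8169)/1.38=1.0794; Δ=(0.7146−6.8169)/(286.1600−162.6800)=-0.0494; B=V−Δ·S=10.7655
Each (Δ,B) replicates both successor values, so the strategy is self-financing and V0 is arbitrage-free.

(0,0): Delta=-0.0494 Bond=10.7655
(1,0): Delta=-0.2901 Bond=54.0131
(1,1): Delta=-0.0295 Bond=9.1608
(2,0): Delta=-1.0000 Bond=170.3896
(2,1): Delta=-0.2314 Bond=60.5960
(2,2): Delta=-0.0128 Bond=5.6668
(3,0): Delta=-1.0000 Bond=235.1377
(3,1): Delta=-1.0000 Bond=235.1377
(3,2): Delta=-0.1679 Bond=61.5840
(3,3): Delta=0.0000 Bond=0.0000
V0=1.0794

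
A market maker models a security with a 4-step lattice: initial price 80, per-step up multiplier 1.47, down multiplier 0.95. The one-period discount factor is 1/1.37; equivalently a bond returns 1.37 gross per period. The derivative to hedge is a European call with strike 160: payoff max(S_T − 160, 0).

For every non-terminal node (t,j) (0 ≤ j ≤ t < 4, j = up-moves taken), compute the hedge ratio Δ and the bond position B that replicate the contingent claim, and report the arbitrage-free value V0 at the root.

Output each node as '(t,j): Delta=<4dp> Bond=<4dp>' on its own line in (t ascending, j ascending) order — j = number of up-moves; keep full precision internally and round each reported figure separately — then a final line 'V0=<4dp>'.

(0,0): Delta=0.9374 Bond=-39.8230
(1,0): Delta=0.7160 Bond=-37.7363
(1,1): Delta=0.9714 Bond=-58.5626
(2,0): Delta=0.0000 Bond=0.0000
(2,1): Delta=0.8262 Bond=-64.0079
(2,2): Delta=0.9938 Bond=-84.0933
(3,0): Delta=0.0000 Bond=0.0000
(3,1): Delta=0.0000 Bond=0.0000
(3,2): Delta=0.9534 Bond=-108.5696
(3,3): Delta=1.0000 Bond=-116.7883
V0=35.1674

No-arbitrage ⇒ martingale measure with p* = (R−d)/(u−d) = 0.8077.
Payoff layer (t=4): V(4,0)=0.0000, V(4,1)=0.0000, V(4,2)=0.0000, V(4,3)=81.4157, V(4,4)=213.5591
Node (3,0) S=68.5900: V=(p*·0.0000+(1−p*)·0.0000)/1.37=0.0000; Δ=(0.0000−0.0000)/(100.8273−65.1605)=0.0000; B=V−Δ·S=0.0000
Node (3,1) S=106.1340: V=(p*·0.0000+(1−p*)·0.0000)/1.37=0.0000; Δ=(0.0000−0.0000)/(156.0170−100.8273)=0.0000; B=V−Δ·S=0.0000
Node (3,2) S=164.2284: V=(p*·81.4157+(1−p*)·0.0000)/1.37=47.9992; Δ=(81.4157−0.0000)/(241.4157−156.0170)=0.9534; B=V−Δ·S=-108.5696
Node (3,3) S=254.1218: V=(p*·213.5591+(1−p*)·81.4157)/1.37=137.3335; Δ=(213.5591−81.4157)/(373.5591−241.4157)=1.0000; B=V−Δ·S=-116.7883
Node (2,0) S=72.2000: V=(p*·0.0000+(1−p*)·0.0000)/1.37=0.0000; Δ=(0.0000−0.0000)/(106.1340−68.5900)=0.0000; B=V−Δ·S=0.0000
Node (2,1) S=111.7200: V=(p*·47.9992+(1−p*)·0.0000)/1.37=28.2982; Δ=(47.9992−0.0000)/(164.2284−106.1340)=0.8262; B=V−Δ·S=-64.0079
Node (2,2) S=172.8720: V=(p*·137.3335+(1−p*)·47.9992)/1.37=87.7035; Δ=(137.3335−47.9992)/(254.1218−164.2284)=0.9938; B=V−Δ·S=-84.0933
Node (1,0) S=76.0000: V=(p*·28.2982+(1−p*)·0.0000)/1.37=16.6834; Δ=(28.2982−0.0000)/(111.7200−72.2000)=0.7160; B=V−Δ·S=-37.7363
Node (1,1) S=117.6000: V=(p*·87.7035+(1−p*)·28.2982)/1.37=55.6784; Δ=(87.7035−28.2982)/(172.8720−111.7200)=0.9714; B=V−Δ·S=-58.5626
Node (0,0) S=80.0000: V=(p*·55.6784+(1−p*)·16.6834)/1.37=35.1674; Δ=(55.6784−16.6834)/(117.6000−76.0000)=0.9374; B=V−Δ·S=-39.8230
Root portfolio cost Δ·80+B reproduces V0=35.1674.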